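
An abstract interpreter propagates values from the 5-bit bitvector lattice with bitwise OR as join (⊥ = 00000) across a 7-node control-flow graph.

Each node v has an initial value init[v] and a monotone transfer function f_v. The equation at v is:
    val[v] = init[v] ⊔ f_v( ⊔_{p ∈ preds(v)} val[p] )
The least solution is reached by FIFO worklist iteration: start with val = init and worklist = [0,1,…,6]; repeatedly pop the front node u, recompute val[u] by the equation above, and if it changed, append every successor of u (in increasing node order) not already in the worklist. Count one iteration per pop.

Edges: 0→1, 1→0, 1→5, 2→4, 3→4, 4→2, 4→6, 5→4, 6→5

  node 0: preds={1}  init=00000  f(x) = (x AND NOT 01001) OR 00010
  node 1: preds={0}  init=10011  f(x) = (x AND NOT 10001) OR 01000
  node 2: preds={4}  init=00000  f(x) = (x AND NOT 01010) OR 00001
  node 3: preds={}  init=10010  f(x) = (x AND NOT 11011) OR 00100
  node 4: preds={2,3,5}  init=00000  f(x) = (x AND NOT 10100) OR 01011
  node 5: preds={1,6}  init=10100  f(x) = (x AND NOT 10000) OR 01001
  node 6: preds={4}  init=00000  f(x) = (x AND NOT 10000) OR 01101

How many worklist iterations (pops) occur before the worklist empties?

Iteration log — 11 steps:
  step 1. node 0  ⊔preds=10011  new=10010  old=00000  +wl: 
  step 2. node 1  ⊔preds=10010  new=11011  old=10011  +wl: 0
  step 3. node 2  ⊔preds=00000  new=00001  old=00000  +wl: 
  step 4. node 3  ⊔preds=00000  new=10110  old=10010  +wl: 
  step 5. node 4  ⊔preds=10111  new=01011  old=00000  +wl: 2
  step 6. node 5  ⊔preds=11011  new=11111  old=10100  +wl: 4
  step 7. node 6  ⊔preds=01011  new=01111  old=00000  +wl: 5
  step 8. node 0  ⊔preds=11011  new=10010  stable
  step 9. node 2  ⊔preds=01011  new=00001  stable
  step 10. node 4  ⊔preds=11111  new=01011  stable
  step 11. node 5  ⊔preds=11111  new=11111  stable

Least fixpoint reached:
  node 0: 10010
  node 1: 11011
  node 2: 00001
  node 3: 10110
  node 4: 01011
  node 5: 11111
  node 6: 01111

11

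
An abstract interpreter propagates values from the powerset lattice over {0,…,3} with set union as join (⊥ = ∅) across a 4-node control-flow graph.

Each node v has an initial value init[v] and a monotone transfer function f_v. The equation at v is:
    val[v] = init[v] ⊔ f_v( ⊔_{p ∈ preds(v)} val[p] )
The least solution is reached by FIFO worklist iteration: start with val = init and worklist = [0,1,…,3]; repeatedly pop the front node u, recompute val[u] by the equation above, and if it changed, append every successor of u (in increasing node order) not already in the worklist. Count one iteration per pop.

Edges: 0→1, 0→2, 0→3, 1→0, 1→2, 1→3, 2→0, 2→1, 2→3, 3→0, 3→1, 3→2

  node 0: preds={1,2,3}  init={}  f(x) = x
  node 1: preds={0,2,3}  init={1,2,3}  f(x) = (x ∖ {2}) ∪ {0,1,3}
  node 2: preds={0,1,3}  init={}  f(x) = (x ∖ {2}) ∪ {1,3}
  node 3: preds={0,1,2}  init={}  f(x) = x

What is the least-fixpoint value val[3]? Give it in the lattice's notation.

Iteration log — 8 steps:
  step 1. node 0  ⊔preds={1,2,3}  new={1,2,3}  old={}  +wl: 
  step 2. node 1  ⊔preds={1,2,3}  new={0,1,2,3}  old={1,2,3}  +wl: 0
  step 3. node 2  ⊔preds={0,1,2,3}  new={0,1,3}  old={}  +wl: 1
  step 4. node 3  ⊔preds={0,1,2,3}  new={0,1,2,3}  old={}  +wl: 2
  step 5. node 0  ⊔preds={0,1,2,3}  new={0,1,2,3}  old={1,2,3}  +wl: 3
  step 6. node 1  ⊔preds={0,1,2,3}  new={0,1,2,3}  stable
  step 7. node 2  ⊔preds={0,1,2,3}  new={0,1,3}  stable
  step 8. node 3  ⊔preds={0,1,2,3}  new={0,1,2,3}  stable

Least fixpoint reached:
  node 0: {0,1,2,3}
  node 1: {0,1,2,3}
  node 2: {0,1,3}
  node 3: {0,1,2,3}

{0,1,2,3}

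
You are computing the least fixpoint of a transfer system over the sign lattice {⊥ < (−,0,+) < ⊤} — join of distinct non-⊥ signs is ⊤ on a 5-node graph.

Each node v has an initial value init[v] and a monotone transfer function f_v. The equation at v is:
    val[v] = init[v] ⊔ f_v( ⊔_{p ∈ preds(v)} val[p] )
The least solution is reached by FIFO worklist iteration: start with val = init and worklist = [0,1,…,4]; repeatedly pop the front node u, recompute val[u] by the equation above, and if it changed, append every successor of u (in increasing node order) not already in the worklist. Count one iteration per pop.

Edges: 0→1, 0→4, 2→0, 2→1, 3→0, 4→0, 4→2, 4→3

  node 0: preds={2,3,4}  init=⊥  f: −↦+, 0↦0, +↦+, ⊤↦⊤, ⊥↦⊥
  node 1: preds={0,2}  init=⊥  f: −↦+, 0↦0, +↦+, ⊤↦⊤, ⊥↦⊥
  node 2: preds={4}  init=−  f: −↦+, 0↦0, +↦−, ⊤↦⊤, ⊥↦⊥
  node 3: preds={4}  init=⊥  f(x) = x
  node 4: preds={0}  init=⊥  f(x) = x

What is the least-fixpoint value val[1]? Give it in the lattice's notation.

⊤

Worklist (15 pops):
  #1 pop 0: in=− → + (was ⊥); enqueue []
  #2 pop 1: in=⊤ → ⊤ (was ⊥); enqueue []
  #3 pop 2: in=⊥ → − (no change)
  #4 pop 3: in=⊥ → ⊥ (no change)
  #5 pop 4: in=+ → + (was ⊥); enqueue [0,2,3]
  #6 pop 0: in=⊤ → ⊤ (was +); enqueue [1,4]
  #7 pop 2: in=+ → − (no change)
  #8 pop 3: in=+ → + (was ⊥); enqueue [0]
  #9 pop 1: in=⊤ → ⊤ (no change)
  #10 pop 4: in=⊤ → ⊤ (was +); enqueue [2,3]
  #11 pop 0: in=⊤ → ⊤ (no change)
  #12 pop 2: in=⊤ → ⊤ (was −); enqueue [0,1]
  #13 pop 3: in=⊤ → ⊤ (was +); enqueue []
  #14 pop 0: in=⊤ → ⊤ (no change)
  #15 pop 1: in=⊤ → ⊤ (no change)

Fixpoint:
  val[0] = ⊤
  val[1] = ⊤
  val[2] = ⊤
  val[3] = ⊤
  val[4] = ⊤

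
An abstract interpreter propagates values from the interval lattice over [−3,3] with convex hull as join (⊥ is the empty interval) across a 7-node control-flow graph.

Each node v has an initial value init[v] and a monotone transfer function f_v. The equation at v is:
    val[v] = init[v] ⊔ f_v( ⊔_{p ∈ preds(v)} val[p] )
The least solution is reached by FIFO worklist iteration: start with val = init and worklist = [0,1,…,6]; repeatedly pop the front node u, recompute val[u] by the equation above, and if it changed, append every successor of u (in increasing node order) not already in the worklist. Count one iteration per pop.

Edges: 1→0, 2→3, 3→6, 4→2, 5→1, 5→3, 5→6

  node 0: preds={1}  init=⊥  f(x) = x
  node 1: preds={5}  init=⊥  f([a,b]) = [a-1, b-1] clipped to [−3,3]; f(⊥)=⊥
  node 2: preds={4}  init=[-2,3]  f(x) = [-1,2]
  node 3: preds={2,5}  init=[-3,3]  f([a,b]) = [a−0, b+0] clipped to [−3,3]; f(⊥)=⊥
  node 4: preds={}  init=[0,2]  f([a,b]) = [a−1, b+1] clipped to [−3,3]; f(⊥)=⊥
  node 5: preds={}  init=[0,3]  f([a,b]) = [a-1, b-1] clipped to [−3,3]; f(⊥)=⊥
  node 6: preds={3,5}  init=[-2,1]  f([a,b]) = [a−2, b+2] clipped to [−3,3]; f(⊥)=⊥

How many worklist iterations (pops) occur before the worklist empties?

8

Worklist (8 pops):
  #1 pop 0: in=⊥ → ⊥ (no change)
  #2 pop 1: in=[0,3] → [-1,2] (was ⊥); enqueue [0]
  #3 pop 2: in=[0,2] → [-2,3] (no change)
  #4 pop 3: in=[-2,3] → [-3,3] (no change)
  #5 pop 4: in=⊥ → [0,2] (no change)
  #6 pop 5: in=⊥ → [0,3] (no change)
  #7 pop 6: in=[-3,3] → [-3,3] (was [-2,1]); enqueue []
  #8 pop 0: in=[-1,2] → [-1,2] (was ⊥); enqueue []

Fixpoint:
  val[0] = [-1,2]
  val[1] = [-1,2]
  val[2] = [-2,3]
  val[3] = [-3,3]
  val[4] = [0,2]
  val[5] = [0,3]
  val[6] = [-3,3]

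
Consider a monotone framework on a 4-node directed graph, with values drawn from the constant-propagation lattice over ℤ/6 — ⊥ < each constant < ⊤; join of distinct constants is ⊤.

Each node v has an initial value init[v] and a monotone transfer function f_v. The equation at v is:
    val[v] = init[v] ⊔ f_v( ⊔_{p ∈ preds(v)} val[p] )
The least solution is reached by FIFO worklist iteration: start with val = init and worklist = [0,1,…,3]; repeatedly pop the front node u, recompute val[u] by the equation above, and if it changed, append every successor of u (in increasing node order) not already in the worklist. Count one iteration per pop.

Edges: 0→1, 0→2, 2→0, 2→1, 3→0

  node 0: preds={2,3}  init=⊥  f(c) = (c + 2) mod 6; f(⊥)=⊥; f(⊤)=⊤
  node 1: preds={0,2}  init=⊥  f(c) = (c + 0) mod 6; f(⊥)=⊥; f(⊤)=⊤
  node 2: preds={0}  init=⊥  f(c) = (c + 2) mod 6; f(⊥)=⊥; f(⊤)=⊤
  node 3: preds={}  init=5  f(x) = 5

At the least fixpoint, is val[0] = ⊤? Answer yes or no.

yes

Worklist (9 pops):
  #1 pop 0: in=5 → 1 (was ⊥); enqueue []
  #2 pop 1: in=1 → 1 (was ⊥); enqueue []
  #3 pop 2: in=1 → 3 (was ⊥); enqueue [0,1]
  #4 pop 3: in=⊥ → 5 (no change)
  #5 pop 0: in=⊤ → ⊤ (was 1); enqueue [2]
  #6 pop 1: in=⊤ → ⊤ (was 1); enqueue []
  #7 pop 2: in=⊤ → ⊤ (was 3); enqueue [0,1]
  #8 pop 0: in=⊤ → ⊤ (no change)
  #9 pop 1: in=⊤ → ⊤ (no change)

Fixpoint:
  val[0] = ⊤
  val[1] = ⊤
  val[2] = ⊤
  val[3] = 5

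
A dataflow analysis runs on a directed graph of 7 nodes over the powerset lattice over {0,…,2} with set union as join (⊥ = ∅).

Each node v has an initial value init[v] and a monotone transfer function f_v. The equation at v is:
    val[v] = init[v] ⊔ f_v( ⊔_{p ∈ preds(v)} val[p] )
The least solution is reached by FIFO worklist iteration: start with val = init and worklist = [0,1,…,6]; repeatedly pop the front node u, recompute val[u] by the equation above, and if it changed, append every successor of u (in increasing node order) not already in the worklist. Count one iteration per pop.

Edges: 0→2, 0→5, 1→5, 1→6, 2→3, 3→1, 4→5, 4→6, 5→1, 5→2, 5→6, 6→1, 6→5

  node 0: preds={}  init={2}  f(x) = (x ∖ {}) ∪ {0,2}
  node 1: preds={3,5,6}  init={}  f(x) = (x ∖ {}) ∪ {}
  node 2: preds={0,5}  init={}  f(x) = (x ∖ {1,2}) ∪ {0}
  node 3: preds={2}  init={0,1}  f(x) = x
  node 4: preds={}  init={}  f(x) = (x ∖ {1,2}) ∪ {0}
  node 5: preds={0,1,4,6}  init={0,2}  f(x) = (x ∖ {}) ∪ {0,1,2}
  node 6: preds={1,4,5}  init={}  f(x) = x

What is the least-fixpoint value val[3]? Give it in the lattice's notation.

Trace (10 dequeues):
  [1] u=0 | in {} | out {0,2} | prev {2} | push {}
  [2] u=1 | in {0,1,2} | out {0,1,2} | prev {} | push {}
  [3] u=2 | in {0,2} | out {0} | prev {} | push {}
  [4] u=3 | in {0} | out {0,1} | ==
  [5] u=4 | in {} | out {0} | prev {} | push {}
  [6] u=5 | in {0,1,2} | out {0,1,2} | prev {0,2} | push {1,2}
  [7] u=6 | in {0,1,2} | out {0,1,2} | prev {} | push {5}
  [8] u=1 | in {0,1,2} | out {0,1,2} | ==
  [9] u=2 | in {0,1,2} | out {0} | ==
  [10] u=5 | in {0,1,2} | out {0,1,2} | ==

Converged values:
  [0] {0,2}
  [1] {0,1,2}
  [2] {0}
  [3] {0,1}
  [4] {0}
  [5] {0,1,2}
  [6] {0,1,2}

{0,1}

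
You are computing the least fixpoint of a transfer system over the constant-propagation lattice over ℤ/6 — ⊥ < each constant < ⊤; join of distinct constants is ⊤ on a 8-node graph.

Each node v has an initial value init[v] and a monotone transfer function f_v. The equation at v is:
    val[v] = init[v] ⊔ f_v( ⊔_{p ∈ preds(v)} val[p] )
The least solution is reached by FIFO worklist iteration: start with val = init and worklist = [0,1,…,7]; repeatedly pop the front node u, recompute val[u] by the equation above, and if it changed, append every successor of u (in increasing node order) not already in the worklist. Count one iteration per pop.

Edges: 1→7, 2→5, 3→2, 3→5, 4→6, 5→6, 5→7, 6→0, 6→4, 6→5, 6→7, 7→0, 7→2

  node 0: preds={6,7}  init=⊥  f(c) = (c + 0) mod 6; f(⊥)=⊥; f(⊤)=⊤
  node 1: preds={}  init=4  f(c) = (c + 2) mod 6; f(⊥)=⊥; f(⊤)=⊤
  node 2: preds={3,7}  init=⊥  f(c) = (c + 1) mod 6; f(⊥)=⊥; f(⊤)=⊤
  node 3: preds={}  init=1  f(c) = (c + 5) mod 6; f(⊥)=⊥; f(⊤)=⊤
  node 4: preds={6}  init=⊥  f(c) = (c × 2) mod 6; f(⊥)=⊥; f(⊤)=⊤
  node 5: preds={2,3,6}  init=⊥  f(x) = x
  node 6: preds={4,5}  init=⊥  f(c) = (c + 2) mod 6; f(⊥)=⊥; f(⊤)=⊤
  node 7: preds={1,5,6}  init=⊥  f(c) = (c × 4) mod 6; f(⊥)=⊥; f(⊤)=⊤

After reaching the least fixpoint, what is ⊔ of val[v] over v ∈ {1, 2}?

Iteration log — 14 steps:
  step 1. node 0  ⊔preds=⊥  new=⊥  stable
  step 2. node 1  ⊔preds=⊥  new=4  stable
  step 3. node 2  ⊔preds=1  new=2  old=⊥  +wl: 
  step 4. node 3  ⊔preds=⊥  new=1  stable
  step 5. node 4  ⊔preds=⊥  new=⊥  stable
  step 6. node 5  ⊔preds=⊤  new=⊤  old=⊥  +wl: 
  step 7. node 6  ⊔preds=⊤  new=⊤  old=⊥  +wl: 0,4,5
  step 8. node 7  ⊔preds=⊤  new=⊤  old=⊥  +wl: 2
  step 9. node 0  ⊔preds=⊤  new=⊤  old=⊥  +wl: 
  step 10. node 4  ⊔preds=⊤  new=⊤  old=⊥  +wl: 6
  step 11. node 5  ⊔preds=⊤  new=⊤  stable
  step 12. node 2  ⊔preds=⊤  new=⊤  old=2  +wl: 5
  step 13. node 6  ⊔preds=⊤  new=⊤  stable
  step 14. node 5  ⊔preds=⊤  new=⊤  stable

Least fixpoint reached:
  node 0: ⊤
  node 1: 4
  node 2: ⊤
  node 3: 1
  node 4: ⊤
  node 5: ⊤
  node 6: ⊤
  node 7: ⊤

⊤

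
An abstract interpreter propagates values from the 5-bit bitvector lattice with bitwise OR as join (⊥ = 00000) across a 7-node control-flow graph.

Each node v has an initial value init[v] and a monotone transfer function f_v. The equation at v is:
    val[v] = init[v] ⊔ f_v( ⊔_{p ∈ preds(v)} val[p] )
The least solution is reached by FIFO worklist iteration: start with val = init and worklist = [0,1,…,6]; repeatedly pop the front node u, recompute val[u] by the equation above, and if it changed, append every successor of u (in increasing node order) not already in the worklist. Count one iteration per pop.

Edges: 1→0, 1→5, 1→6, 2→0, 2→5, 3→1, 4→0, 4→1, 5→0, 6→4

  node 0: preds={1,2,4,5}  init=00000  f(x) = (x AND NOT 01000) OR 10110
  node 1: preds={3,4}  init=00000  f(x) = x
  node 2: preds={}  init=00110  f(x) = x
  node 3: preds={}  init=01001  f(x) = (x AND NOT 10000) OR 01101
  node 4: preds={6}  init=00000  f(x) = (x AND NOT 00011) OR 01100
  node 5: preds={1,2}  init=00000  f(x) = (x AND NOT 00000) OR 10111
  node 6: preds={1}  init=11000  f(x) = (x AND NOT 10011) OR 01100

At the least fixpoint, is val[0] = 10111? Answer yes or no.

yes

Trace (13 dequeues):
  [1] u=0 | in 00110 | out 10110 | prev 00000 | push {}
  [2] u=1 | in 01001 | out 01001 | prev 00000 | push {0}
  [3] u=2 | in 00000 | out 00110 | ==
  [4] u=3 | in 00000 | out 01101 | prev 01001 | push {1}
  [5] u=4 | in 11000 | out 11100 | prev 00000 | push {}
  [6] u=5 | in 01111 | out 11111 | prev 00000 | push {}
  [7] u=6 | in 01001 | out 11100 | prev 11000 | push {4}
  [8] u=0 | in 11111 | out 10111 | prev 10110 | push {}
  [9] u=1 | in 11101 | out 11101 | prev 01001 | push {0,5,6}
  [10] u=4 | in 11100 | out 11100 | ==
  [11] u=0 | in 11111 | out 10111 | ==
  [12] u=5 | in 11111 | out 11111 | ==
  [13] u=6 | in 11101 | out 11100 | ==

Converged values:
  [0] 10111
  [1] 11101
  [2] 00110
  [3] 01101
  [4] 11100
  [5] 11111
  [6] 11100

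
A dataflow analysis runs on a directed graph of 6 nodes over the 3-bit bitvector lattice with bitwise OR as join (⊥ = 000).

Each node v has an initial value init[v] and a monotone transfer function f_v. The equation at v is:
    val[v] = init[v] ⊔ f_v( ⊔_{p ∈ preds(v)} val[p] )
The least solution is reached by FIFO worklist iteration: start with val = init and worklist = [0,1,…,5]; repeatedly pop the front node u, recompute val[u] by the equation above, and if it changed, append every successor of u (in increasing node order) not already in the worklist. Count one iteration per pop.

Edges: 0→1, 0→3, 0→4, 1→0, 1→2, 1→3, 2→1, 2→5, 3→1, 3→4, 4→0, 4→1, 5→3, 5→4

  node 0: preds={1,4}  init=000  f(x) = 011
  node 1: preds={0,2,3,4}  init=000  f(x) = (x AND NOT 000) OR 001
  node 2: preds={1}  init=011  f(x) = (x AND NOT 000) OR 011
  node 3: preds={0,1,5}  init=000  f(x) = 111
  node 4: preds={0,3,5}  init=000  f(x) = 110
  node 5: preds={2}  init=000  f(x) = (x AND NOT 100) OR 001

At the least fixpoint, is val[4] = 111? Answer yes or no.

Iteration log — 14 steps:
  step 1. node 0  ⊔preds=000  new=011  old=000  +wl: 
  step 2. node 1  ⊔preds=011  new=011  old=000  +wl: 0
  step 3. node 2  ⊔preds=011  new=011  stable
  step 4. node 3  ⊔preds=011  new=111  old=000  +wl: 1
  step 5. node 4  ⊔preds=111  new=110  old=000  +wl: 
  step 6. node 5  ⊔preds=011  new=011  old=000  +wl: 3,4
  step 7. node 0  ⊔preds=111  new=011  stable
  step 8. node 1  ⊔preds=111  new=111  old=011  +wl: 0,2
  step 9. node 3  ⊔preds=111  new=111  stable
  step 10. node 4  ⊔preds=111  new=110  stable
  step 11. node 0  ⊔preds=111  new=011  stable
  step 12. node 2  ⊔preds=111  new=111  old=011  +wl: 1,5
  step 13. node 1  ⊔preds=111  new=111  stable
  step 14. node 5  ⊔preds=111  new=011  stable

Least fixpoint reached:
  node 0: 011
  node 1: 111
  node 2: 111
  node 3: 111
  node 4: 110
  node 5: 011

no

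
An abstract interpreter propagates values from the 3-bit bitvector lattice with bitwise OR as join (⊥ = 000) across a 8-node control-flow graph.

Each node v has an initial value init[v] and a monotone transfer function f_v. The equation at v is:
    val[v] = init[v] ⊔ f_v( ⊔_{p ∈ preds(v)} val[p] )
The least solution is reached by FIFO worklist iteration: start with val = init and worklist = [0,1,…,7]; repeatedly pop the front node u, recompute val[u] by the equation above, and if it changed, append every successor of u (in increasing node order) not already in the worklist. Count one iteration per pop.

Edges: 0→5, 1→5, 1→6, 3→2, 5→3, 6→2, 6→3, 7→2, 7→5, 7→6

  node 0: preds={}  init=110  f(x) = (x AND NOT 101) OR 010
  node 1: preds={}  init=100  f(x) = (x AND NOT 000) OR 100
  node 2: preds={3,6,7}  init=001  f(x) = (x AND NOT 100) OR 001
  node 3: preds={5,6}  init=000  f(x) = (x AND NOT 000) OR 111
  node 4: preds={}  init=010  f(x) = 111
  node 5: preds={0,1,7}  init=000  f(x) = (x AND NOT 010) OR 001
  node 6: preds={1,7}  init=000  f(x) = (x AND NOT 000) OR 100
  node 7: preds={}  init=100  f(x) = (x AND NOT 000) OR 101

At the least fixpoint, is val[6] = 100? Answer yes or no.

no

Iteration log — 14 steps:
  step 1. node 0  ⊔preds=000  new=110  stable
  step 2. node 1  ⊔preds=000  new=100  stable
  step 3. node 2  ⊔preds=100  new=001  stable
  step 4. node 3  ⊔preds=000  new=111  old=000  +wl: 2
  step 5. node 4  ⊔preds=000  new=111  old=010  +wl: 
  step 6. node 5  ⊔preds=110  new=101  old=000  +wl: 3
  step 7. node 6  ⊔preds=100  new=100  old=000  +wl: 
  step 8. node 7  ⊔preds=000  new=101  old=100  +wl: 5,6
  step 9. node 2  ⊔preds=111  new=011  old=001  +wl: 
  step 10. node 3  ⊔preds=101  new=111  stable
  step 11. node 5  ⊔preds=111  new=101  stable
  step 12. node 6  ⊔preds=101  new=101  old=100  +wl: 2,3
  step 13. node 2  ⊔preds=111  new=011  stable
  step 14. node 3  ⊔preds=101  new=111  stable

Least fixpoint reached:
  node 0: 110
  node 1: 100
  node 2: 011
  node 3: 111
  node 4: 111
  node 5: 101
  node 6: 101
  node 7: 101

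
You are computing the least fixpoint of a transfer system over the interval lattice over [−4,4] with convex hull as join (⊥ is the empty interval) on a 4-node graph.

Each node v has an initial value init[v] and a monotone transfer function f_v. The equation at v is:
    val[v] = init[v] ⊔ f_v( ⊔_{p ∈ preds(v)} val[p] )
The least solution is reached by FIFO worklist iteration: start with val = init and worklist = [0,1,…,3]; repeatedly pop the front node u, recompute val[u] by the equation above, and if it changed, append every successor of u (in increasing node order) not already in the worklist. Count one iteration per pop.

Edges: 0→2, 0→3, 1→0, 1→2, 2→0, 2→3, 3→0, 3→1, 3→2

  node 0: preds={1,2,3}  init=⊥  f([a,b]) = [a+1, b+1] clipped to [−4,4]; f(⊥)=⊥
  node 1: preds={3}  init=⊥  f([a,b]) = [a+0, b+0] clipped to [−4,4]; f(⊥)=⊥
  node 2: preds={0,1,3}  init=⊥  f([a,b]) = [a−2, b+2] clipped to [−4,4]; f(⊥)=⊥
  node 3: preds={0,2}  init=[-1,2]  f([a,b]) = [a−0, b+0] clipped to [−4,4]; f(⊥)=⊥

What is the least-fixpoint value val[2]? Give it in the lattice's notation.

[-4,4]

Trace (13 dequeues):
  [1] u=0 | in [-1,2] | out [0,3] | prev ⊥ | push {}
  [2] u=1 | in [-1,2] | out [-1,2] | prev ⊥ | push {0}
  [3] u=2 | in [-1,3] | out [-3,4] | prev ⊥ | push {}
  [4] u=3 | in [-3,4] | out [-3,4] | prev [-1,2] | push {1,2}
  [5] u=0 | in [-3,4] | out [-2,4] | prev [0,3] | push {3}
  [6] u=1 | in [-3,4] | out [-3,4] | prev [-1,2] | push {0}
  [7] u=2 | in [-3,4] | out [-4,4] | prev [-3,4] | push {}
  [8] u=3 | in [-4,4] | out [-4,4] | prev [-3,4] | push {1,2}
  [9] u=0 | in [-4,4] | out [-3,4] | prev [-2,4] | push {3}
  [10] u=1 | in [-4,4] | out [-4,4] | prev [-3,4] | push {0}
  [11] u=2 | in [-4,4] | out [-4,4] | ==
  [12] u=3 | in [-4,4] | out [-4,4] | ==
  [13] u=0 | in [-4,4] | out [-3,4] | ==

Converged values:
  [0] [-3,4]
  [1] [-4,4]
  [2] [-4,4]
  [3] [-4,4]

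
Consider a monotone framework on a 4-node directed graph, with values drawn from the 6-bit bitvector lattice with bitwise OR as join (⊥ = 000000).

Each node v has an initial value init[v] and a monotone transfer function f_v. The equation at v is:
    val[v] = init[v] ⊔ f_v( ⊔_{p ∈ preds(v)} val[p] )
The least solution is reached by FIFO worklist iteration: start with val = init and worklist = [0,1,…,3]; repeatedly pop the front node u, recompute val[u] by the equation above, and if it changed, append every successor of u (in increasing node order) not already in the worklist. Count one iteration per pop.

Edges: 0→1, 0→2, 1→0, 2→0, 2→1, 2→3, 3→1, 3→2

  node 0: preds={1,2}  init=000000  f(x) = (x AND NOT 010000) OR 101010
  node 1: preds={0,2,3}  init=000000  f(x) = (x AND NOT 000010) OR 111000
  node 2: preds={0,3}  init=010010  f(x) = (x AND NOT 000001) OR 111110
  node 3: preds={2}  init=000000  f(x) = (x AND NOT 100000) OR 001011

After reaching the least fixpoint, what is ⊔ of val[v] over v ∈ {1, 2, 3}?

111111

Iteration log — 10 steps:
  step 1. node 0  ⊔preds=010010  new=101010  old=000000  +wl: 
  step 2. node 1  ⊔preds=111010  new=111000  old=000000  +wl: 0
  step 3. node 2  ⊔preds=101010  new=111110  old=010010  +wl: 1
  step 4. node 3  ⊔preds=111110  new=011111  old=000000  +wl: 2
  step 5. node 0  ⊔preds=111110  new=101110  old=101010  +wl: 
  step 6. node 1  ⊔preds=111111  new=111101  old=111000  +wl: 0
  step 7. node 2  ⊔preds=111111  new=111110  stable
  step 8. node 0  ⊔preds=111111  new=101111  old=101110  +wl: 1,2
  step 9. node 1  ⊔preds=111111  new=111101  stable
  step 10. node 2  ⊔preds=111111  new=111110  stable

Least fixpoint reached:
  node 0: 101111
  node 1: 111101
  node 2: 111110
  node 3: 011111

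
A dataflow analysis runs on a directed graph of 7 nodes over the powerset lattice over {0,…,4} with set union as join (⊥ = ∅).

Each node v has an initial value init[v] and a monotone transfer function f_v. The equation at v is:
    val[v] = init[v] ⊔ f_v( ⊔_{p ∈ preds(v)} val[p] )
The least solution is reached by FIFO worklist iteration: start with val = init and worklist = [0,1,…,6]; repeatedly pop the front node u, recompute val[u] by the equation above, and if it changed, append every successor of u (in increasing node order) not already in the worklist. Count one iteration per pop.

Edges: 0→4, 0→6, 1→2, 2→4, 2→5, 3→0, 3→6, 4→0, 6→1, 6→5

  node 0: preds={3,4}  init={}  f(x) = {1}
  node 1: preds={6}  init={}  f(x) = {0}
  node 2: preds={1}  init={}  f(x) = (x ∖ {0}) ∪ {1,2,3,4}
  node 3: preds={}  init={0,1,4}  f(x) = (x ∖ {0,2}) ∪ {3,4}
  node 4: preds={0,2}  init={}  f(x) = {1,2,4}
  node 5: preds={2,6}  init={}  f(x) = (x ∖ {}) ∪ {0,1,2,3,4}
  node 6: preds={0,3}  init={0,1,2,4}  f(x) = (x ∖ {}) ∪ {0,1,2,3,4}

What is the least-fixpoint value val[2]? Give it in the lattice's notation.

Trace (10 dequeues):
  [1] u=0 | in {0,1,4} | out {1} | prev {} | push {}
  [2] u=1 | in {0,1,2,4} | out {0} | prev {} | push {}
  [3] u=2 | in {0} | out {1,2,3,4} | prev {} | push {}
  [4] u=3 | in {} | out {0,1,3,4} | prev {0,1,4} | push {0}
  [5] u=4 | in {1,2,3,4} | out {1,2,4} | prev {} | push {}
  [6] u=5 | in {0,1,2,3,4} | out {0,1,2,3,4} | prev {} | push {}
  [7] u=6 | in {0,1,3,4} | out {0,1,2,3,4} | prev {0,1,2,4} | push {1,5}
  [8] u=0 | in {0,1,2,3,4} | out {1} | ==
  [9] u=1 | in {0,1,2,3,4} | out {0} | ==
  [10] u=5 | in {0,1,2,3,4} | out {0,1,2,3,4} | ==

Converged values:
  [0] {1}
  [1] {0}
  [2] {1,2,3,4}
  [3] {0,1,3,4}
  [4] {1,2,4}
  [5] {0,1,2,3,4}
  [6] {0,1,2,3,4}

{1,2,3,4}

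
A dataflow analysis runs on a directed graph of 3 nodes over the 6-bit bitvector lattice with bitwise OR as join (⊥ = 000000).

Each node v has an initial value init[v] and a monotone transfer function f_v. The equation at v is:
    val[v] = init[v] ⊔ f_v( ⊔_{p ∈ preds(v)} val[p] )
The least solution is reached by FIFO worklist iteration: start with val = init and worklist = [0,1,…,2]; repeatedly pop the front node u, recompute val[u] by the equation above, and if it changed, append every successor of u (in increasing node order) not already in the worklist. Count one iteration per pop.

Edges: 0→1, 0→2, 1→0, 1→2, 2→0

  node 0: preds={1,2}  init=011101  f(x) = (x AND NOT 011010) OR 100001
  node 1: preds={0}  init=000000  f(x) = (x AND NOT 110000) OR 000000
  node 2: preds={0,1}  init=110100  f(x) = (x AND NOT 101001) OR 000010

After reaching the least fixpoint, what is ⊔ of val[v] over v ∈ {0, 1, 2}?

111111

Iteration log — 4 steps:
  step 1. node 0  ⊔preds=110100  new=111101  old=011101  +wl: 
  step 2. node 1  ⊔preds=111101  new=001101  old=000000  +wl: 0
  step 3. node 2  ⊔preds=111101  new=110110  old=110100  +wl: 
  step 4. node 0  ⊔preds=111111  new=111101  stable

Least fixpoint reached:
  node 0: 111101
  node 1: 001101
  node 2: 110110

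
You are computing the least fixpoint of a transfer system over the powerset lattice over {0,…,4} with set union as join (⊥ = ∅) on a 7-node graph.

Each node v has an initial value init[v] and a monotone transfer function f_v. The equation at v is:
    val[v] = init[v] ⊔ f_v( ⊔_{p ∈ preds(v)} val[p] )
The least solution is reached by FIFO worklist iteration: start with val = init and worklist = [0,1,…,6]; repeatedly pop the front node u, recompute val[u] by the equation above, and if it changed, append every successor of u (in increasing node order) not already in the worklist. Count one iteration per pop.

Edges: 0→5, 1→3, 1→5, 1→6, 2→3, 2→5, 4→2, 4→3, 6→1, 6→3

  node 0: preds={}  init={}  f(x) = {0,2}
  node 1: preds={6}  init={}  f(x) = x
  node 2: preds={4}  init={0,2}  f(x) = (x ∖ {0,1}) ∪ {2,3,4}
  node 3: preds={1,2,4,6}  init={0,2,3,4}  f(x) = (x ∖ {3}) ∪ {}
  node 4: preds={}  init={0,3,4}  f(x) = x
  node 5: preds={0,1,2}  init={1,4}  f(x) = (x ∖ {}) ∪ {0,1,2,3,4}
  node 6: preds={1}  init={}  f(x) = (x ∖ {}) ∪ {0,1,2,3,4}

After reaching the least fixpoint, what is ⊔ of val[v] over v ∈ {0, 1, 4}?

{0,1,2,3,4}

Iteration log — 11 steps:
  step 1. node 0  ⊔preds={}  new={0,2}  old={}  +wl: 
  step 2. node 1  ⊔preds={}  new={}  stable
  step 3. node 2  ⊔preds={0,3,4}  new={0,2,3,4}  old={0,2}  +wl: 
  step 4. node 3  ⊔preds={0,2,3,4}  new={0,2,3,4}  stable
  step 5. node 4  ⊔preds={}  new={0,3,4}  stable
  step 6. node 5  ⊔preds={0,2,3,4}  new={0,1,2,3,4}  old={1,4}  +wl: 
  step 7. node 6  ⊔preds={}  new={0,1,2,3,4}  old={}  +wl: 1,3
  step 8. node 1  ⊔preds={0,1,2,3,4}  new={0,1,2,3,4}  old={}  +wl: 5,6
  step 9. node 3  ⊔preds={0,1,2,3,4}  new={0,1,2,3,4}  old={0,2,3,4}  +wl: 
  step 10. node 5  ⊔preds={0,1,2,3,4}  new={0,1,2,3,4}  stable
  step 11. node 6  ⊔preds={0,1,2,3,4}  new={0,1,2,3,4}  stable

Least fixpoint reached:
  node 0: {0,2}
  node 1: {0,1,2,3,4}
  node 2: {0,2,3,4}
  node 3: {0,1,2,3,4}
  node 4: {0,3,4}
  node 5: {0,1,2,3,4}
  node 6: {0,1,2,3,4}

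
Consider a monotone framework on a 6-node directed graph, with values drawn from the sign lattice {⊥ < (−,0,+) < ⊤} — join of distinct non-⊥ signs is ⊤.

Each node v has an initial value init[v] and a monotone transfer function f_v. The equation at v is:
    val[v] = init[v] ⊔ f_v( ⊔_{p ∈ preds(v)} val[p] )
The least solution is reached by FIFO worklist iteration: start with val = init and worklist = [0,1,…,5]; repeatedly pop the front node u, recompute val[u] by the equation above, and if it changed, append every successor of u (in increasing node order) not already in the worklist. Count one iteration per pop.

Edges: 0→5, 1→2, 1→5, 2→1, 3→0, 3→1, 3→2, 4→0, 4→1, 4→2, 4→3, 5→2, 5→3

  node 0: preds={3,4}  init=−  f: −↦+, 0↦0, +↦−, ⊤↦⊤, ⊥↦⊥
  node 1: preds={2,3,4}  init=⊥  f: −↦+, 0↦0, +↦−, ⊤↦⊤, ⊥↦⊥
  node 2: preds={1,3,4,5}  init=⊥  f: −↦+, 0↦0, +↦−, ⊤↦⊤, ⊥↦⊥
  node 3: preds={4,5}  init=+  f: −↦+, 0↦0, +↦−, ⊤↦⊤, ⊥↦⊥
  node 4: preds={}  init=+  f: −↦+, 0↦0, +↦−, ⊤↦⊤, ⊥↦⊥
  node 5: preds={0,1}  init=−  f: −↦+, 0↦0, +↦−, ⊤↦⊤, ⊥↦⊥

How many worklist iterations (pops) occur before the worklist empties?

Worklist (11 pops):
  #1 pop 0: in=+ → − (no change)
  #2 pop 1: in=+ → − (was ⊥); enqueue []
  #3 pop 2: in=⊤ → ⊤ (was ⊥); enqueue [1]
  #4 pop 3: in=⊤ → ⊤ (was +); enqueue [0,2]
  #5 pop 4: in=⊥ → + (no change)
  #6 pop 5: in=− → ⊤ (was −); enqueue [3]
  #7 pop 1: in=⊤ → ⊤ (was −); enqueue [5]
  #8 pop 0: in=⊤ → ⊤ (was −); enqueue []
  #9 pop 2: in=⊤ → ⊤ (no change)
  #10 pop 3: in=⊤ → ⊤ (no change)
  #11 pop 5: in=⊤ → ⊤ (no change)

Fixpoint:
  val[0] = ⊤
  val[1] = ⊤
  val[2] = ⊤
  val[3] = ⊤
  val[4] = +
  val[5] = ⊤

11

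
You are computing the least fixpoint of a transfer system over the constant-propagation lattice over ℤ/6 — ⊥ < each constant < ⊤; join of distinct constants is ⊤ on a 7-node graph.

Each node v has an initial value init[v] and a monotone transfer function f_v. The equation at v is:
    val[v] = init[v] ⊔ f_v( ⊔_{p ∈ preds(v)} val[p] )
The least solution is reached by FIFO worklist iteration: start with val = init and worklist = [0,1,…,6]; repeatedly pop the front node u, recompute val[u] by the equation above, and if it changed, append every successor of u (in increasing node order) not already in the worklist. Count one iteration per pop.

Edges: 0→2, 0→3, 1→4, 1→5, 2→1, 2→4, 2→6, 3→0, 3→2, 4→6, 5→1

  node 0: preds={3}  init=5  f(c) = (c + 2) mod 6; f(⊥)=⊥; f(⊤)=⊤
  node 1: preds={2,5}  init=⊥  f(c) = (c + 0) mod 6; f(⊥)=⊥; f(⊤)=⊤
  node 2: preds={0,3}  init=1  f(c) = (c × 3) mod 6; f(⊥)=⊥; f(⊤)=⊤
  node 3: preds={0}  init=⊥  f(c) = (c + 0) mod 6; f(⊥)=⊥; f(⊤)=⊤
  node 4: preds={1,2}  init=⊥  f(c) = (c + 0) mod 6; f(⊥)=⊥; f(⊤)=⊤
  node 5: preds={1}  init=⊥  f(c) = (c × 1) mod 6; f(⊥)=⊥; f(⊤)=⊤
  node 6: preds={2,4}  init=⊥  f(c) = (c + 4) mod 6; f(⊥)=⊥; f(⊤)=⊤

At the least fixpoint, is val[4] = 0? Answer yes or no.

Trace (16 dequeues):
  [1] u=0 | in ⊥ | out 5 | ==
  [2] u=1 | in 1 | out 1 | prev ⊥ | push {}
  [3] u=2 | in 5 | out ⊤ | prev 1 | push {1}
  [4] u=3 | in 5 | out 5 | prev ⊥ | push {0,2}
  [5] u=4 | in ⊤ | out ⊤ | prev ⊥ | push {}
  [6] u=5 | in 1 | out 1 | prev ⊥ | push {}
  [7] u=6 | in ⊤ | out ⊤ | prev ⊥ | push {}
  [8] u=1 | in ⊤ | out ⊤ | prev 1 | push {4,5}
  [9] u=0 | in 5 | out ⊤ | prev 5 | push {3}
  [10] u=2 | in ⊤ | out ⊤ | ==
  [11] u=4 | in ⊤ | out ⊤ | ==
  [12] u=5 | in ⊤ | out ⊤ | prev 1 | push {1}
  [13] u=3 | in ⊤ | out ⊤ | prev 5 | push {0,2}
  [14] u=1 | in ⊤ | out ⊤ | ==
  [15] u=0 | in ⊤ | out ⊤ | ==
  [16] u=2 | in ⊤ | out ⊤ | ==

Converged values:
  [0] ⊤
  [1] ⊤
  [2] ⊤
  [3] ⊤
  [4] ⊤
  [5] ⊤
  [6] ⊤

no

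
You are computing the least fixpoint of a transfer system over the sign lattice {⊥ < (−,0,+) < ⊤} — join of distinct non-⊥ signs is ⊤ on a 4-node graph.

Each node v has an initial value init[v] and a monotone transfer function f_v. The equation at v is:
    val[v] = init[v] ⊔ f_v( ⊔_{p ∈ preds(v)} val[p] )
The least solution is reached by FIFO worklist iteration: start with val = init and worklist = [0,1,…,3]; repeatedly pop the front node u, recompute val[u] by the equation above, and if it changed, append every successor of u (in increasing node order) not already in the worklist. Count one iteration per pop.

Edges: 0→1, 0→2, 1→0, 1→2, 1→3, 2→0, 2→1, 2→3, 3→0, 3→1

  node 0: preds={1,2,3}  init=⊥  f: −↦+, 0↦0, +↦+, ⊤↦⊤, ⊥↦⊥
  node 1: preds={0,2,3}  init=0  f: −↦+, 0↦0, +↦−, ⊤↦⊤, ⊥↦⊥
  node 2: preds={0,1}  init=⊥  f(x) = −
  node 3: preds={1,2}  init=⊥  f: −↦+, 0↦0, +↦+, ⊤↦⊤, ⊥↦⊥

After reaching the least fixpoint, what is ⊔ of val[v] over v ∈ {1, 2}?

Iteration log — 9 steps:
  step 1. node 0  ⊔preds=0  new=0  old=⊥  +wl: 
  step 2. node 1  ⊔preds=0  new=0  stable
  step 3. node 2  ⊔preds=0  new=−  old=⊥  +wl: 0,1
  step 4. node 3  ⊔preds=⊤  new=⊤  old=⊥  +wl: 
  step 5. node 0  ⊔preds=⊤  new=⊤  old=0  +wl: 2
  step 6. node 1  ⊔preds=⊤  new=⊤  old=0  +wl: 0,3
  step 7. node 2  ⊔preds=⊤  new=−  stable
  step 8. node 0  ⊔preds=⊤  new=⊤  stable
  step 9. node 3  ⊔preds=⊤  new=⊤  stable

Least fixpoint reached:
  node 0: ⊤
  node 1: ⊤
  node 2: −
  node 3: ⊤

⊤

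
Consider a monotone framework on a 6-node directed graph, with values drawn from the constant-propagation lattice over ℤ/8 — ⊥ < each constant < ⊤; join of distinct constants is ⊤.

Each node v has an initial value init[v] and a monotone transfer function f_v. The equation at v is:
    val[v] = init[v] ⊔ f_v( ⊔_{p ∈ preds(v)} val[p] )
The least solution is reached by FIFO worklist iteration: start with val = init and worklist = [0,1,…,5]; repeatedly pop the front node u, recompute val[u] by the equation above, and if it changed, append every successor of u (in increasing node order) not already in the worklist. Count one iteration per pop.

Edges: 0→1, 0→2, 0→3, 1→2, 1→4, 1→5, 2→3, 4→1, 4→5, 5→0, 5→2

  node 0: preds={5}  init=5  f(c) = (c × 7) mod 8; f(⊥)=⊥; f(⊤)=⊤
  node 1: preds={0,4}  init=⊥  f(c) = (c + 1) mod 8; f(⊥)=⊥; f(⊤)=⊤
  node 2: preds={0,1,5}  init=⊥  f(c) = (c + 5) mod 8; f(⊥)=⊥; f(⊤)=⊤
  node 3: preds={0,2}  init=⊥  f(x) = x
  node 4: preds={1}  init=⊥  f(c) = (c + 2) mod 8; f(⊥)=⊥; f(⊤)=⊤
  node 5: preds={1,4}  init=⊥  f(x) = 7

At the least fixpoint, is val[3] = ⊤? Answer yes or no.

yes

Trace (13 dequeues):
  [1] u=0 | in ⊥ | out 5 | ==
  [2] u=1 | in 5 | out 6 | prev ⊥ | push {}
  [3] u=2 | in ⊤ | out ⊤ | prev ⊥ | push {}
  [4] u=3 | in ⊤ | out ⊤ | prev ⊥ | push {}
  [5] u=4 | in 6 | out 0 | prev ⊥ | push {1}
  [6] u=5 | in ⊤ | out 7 | prev ⊥ | push {0,2}
  [7] u=1 | in ⊤ | out ⊤ | prev 6 | push {4,5}
  [8] u=0 | in 7 | out ⊤ | prev 5 | push {1,3}
  [9] u=2 | in ⊤ | out ⊤ | ==
  [10] u=4 | in ⊤ | out ⊤ | prev 0 | push {}
  [11] u=5 | in ⊤ | out 7 | ==
  [12] u=1 | in ⊤ | out ⊤ | ==
  [13] u=3 | in ⊤ | out ⊤ | ==

Converged values:
  [0] ⊤
  [1] ⊤
  [2] ⊤
  [3] ⊤
  [4] ⊤
  [5] 7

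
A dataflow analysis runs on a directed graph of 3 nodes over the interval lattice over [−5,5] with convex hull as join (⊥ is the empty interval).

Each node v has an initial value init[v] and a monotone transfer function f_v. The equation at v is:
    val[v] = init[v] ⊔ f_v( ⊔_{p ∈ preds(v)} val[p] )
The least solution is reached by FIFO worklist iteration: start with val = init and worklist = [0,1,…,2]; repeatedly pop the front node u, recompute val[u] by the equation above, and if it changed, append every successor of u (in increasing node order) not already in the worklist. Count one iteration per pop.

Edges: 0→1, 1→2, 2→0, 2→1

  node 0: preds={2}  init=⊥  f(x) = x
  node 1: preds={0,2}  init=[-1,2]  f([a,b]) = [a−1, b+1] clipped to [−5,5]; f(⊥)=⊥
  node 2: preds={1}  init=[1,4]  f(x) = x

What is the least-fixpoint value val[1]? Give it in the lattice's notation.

[-5,5]

Trace (17 dequeues):
  [1] u=0 | in [1,4] | out [1,4] | prev ⊥ | push {}
  [2] u=1 | in [1,4] | out [-1,5] | prev [-1,2] | push {}
  [3] u=2 | in [-1,5] | out [-1,5] | prev [1,4] | push {0,1}
  [4] u=0 | in [-1,5] | out [-1,5] | prev [1,4] | push {}
  [5] u=1 | in [-1,5] | out [-2,5] | prev [-1,5] | push {2}
  [6] u=2 | in [-2,5] | out [-2,5] | prev [-1,5] | push {0,1}
  [7] u=0 | in [-2,5] | out [-2,5] | prev [-1,5] | push {}
  [8] u=1 | in [-2,5] | out [-3,5] | prev [-2,5] | push {2}
  [9] u=2 | in [-3,5] | out [-3,5] | prev [-2,5] | push {0,1}
  [10] u=0 | in [-3,5] | out [-3,5] | prev [-2,5] | push {}
  [11] u=1 | in [-3,5] | out [-4,5] | prev [-3,5] | push {2}
  [12] u=2 | in [-4,5] | out [-4,5] | prev [-3,5] | push {0,1}
  [13] u=0 | in [-4,5] | out [-4,5] | prev [-3,5] | push {}
  [14] u=1 | in [-4,5] | out [-5,5] | prev [-4,5] | push {2}
  [15] u=2 | in [-5,5] | out [-5,5] | prev [-4,5] | push {0,1}
  [16] u=0 | in [-5,5] | out [-5,5] | prev [-4,5] | push {}
  [17] u=1 | in [-5,5] | out [-5,5] | ==

Converged values:
  [0] [-5,5]
  [1] [-5,5]
  [2] [-5,5]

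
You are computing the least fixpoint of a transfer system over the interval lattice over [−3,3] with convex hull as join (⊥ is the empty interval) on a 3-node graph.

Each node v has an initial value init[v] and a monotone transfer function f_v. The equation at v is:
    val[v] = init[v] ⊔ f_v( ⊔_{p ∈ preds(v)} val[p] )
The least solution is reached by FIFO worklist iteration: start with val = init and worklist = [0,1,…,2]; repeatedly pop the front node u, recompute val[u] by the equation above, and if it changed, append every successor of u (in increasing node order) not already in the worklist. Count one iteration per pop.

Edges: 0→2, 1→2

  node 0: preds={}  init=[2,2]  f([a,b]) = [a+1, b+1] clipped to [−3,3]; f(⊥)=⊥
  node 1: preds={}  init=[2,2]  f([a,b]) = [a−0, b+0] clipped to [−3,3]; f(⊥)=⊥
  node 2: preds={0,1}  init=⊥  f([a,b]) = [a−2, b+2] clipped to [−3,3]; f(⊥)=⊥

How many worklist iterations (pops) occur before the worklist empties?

3

Worklist (3 pops):
  #1 pop 0: in=⊥ → [2,2] (no change)
  #2 pop 1: in=⊥ → [2,2] (no change)
  #3 pop 2: in=[2,2] → [0,3] (was ⊥); enqueue []

Fixpoint:
  val[0] = [2,2]
  val[1] = [2,2]
  val[2] = [0,3]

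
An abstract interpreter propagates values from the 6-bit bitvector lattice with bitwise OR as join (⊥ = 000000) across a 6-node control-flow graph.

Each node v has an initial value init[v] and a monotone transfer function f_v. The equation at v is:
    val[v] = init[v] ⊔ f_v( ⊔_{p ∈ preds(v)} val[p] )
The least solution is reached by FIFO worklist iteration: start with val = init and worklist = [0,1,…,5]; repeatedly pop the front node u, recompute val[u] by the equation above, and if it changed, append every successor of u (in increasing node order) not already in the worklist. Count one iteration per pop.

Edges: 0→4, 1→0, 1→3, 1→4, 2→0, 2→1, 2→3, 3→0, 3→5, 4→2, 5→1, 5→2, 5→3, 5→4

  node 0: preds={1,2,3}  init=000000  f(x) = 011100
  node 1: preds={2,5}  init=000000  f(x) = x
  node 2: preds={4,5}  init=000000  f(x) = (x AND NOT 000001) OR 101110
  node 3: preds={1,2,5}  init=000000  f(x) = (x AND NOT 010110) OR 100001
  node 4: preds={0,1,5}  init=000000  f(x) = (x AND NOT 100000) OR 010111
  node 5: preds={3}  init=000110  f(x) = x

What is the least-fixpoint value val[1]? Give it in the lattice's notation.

111111

Trace (16 dequeues):
  [1] u=0 | in 000000 | out 011100 | prev 000000 | push {}
  [2] u=1 | in 000110 | out 000110 | prev 000000 | push {0}
  [3] u=2 | in 000110 | out 101110 | prev 000000 | push {1}
  [4] u=3 | in 101110 | out 101001 | prev 000000 | push {}
  [5] u=4 | in 011110 | out 011111 | prev 000000 | push {2}
  [6] u=5 | in 101001 | out 101111 | prev 000110 | push {3,4}
  [7] u=0 | in 101111 | out 011100 | ==
  [8] u=1 | in 101111 | out 101111 | prev 000110 | push {0}
  [9] u=2 | in 111111 | out 111110 | prev 101110 | push {1}
  [10] u=3 | in 111111 | out 101001 | ==
  [11] u=4 | in 111111 | out 011111 | ==
  [12] u=0 | in 111111 | out 011100 | ==
  [13] u=1 | in 111111 | out 111111 | prev 101111 | push {0,3,4}
  [14] u=0 | in 111111 | out 011100 | ==
  [15] u=3 | in 111111 | out 101001 | ==
  [16] u=4 | in 111111 | out 011111 | ==

Converged values:
  [0] 011100
  [1] 111111
  [2] 111110
  [3] 101001
  [4] 011111
  [5] 101111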